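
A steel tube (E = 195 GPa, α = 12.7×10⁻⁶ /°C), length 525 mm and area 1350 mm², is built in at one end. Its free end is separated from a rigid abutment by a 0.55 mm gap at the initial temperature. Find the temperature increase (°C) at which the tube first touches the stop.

Contact occurs when the free expansion equals the gap: αΔT L = 0.55 mm.
ΔT = 0.55 / (12.7×10⁻⁶ × 525) = 82.49 °C.

ΔT ≈ 82.5 °C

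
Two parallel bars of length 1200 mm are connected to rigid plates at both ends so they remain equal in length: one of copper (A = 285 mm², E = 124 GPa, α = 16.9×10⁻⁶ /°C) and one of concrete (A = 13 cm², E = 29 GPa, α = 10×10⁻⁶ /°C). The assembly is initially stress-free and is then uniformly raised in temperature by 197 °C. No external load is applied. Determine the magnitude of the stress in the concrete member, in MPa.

σ ≈ 19.1 MPa (tensile)

Equilibrium of a rigid end plate with no external load gives equal and opposite internal forces ±P in the two members. Since α_{copper} > α_{concrete}, heating drives the copper into compression and the concrete into tension.
Compatibility of the two members (thermal + elastic change equal): (α₁ − α₂)ΔT = P·[1/(A₁E₁) + 1/(A₂E₂)].
|α₁ − α₂|·ΔT = 6.9×10⁻⁶ × 197 = 0.001359.
1/(A₁E₁) + 1/(A₂E₂) = 1/(285×124×10³) + 1/(1300×29×10³) = 5.482×10⁻⁸ N⁻¹.
P = 0.001359 / 5.482×10⁻⁸ = 24790 N = 24.79 kN.
σ_{concrete} = P/A₂ = 24790/1300 = 19.07 MPa, tensile.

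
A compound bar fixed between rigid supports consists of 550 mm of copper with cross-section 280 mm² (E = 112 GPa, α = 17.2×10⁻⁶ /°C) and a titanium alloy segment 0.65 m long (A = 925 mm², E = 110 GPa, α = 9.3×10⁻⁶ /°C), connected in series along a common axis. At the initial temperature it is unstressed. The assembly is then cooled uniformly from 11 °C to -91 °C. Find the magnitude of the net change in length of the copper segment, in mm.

If the supports were absent, the total length change would be Σ αᵢΔT Lᵢ = 17.2×10⁻⁶×102×550 + 9.3×10⁻⁶×102×650 = 1.582 mm.
The rigid supports impose zero overall length change; the single axial force P common to all segments must satisfy P Σ Lᵢ/(AᵢEᵢ) = δ_free.
Σ Lᵢ/(AᵢEᵢ) = 550/(280×112×10³) + 650/(925×110×10³) = 2.393×10⁻⁵ mm/N.
So P = 1.582 / 2.393×10⁻⁵ = 66.1 kN, tensile.
For the copper segment, free thermal change = 17.2×10⁻⁶×102×550 = 0.9649 mm and elastic change from P = 66100×550/(280×112×10³) = 1.159 mm; these oppose, so the net change is 0.194 mm (segment lengthens).

|ΔL| ≈ 0.194 mm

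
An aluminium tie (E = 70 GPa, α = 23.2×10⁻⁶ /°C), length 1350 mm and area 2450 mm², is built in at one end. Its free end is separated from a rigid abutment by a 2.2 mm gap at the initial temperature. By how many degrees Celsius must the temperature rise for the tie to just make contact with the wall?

Contact occurs when the free expansion equals the gap: αΔT L = 2.2 mm.
ΔT = 2.2 / (23.2×10⁻⁶ × 1350) = 70.24 °C.

ΔT ≈ 70.2 °C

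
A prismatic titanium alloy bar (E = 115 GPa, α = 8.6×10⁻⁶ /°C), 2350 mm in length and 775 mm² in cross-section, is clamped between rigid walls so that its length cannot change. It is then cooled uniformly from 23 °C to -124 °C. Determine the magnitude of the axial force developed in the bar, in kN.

With zero net strain, σ = E·αΔT = 115 GPa × 8.6×10⁻⁶ × 147 = 145.4 MPa.
Axial force P = σA = 145.4 × 775 = 112700 N = 112.7 kN, tensile.

P ≈ 113 kN (tensile)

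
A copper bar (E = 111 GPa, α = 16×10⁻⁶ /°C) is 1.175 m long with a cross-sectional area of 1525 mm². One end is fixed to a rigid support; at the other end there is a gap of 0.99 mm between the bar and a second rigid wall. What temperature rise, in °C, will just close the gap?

The gap closes when αΔT L = 0.99 mm, since the bar is still unstressed at that instant.
ΔT = 0.99 / (16×10⁻⁶ × 1175) = 52.66 °C.

ΔT ≈ 52.7 °C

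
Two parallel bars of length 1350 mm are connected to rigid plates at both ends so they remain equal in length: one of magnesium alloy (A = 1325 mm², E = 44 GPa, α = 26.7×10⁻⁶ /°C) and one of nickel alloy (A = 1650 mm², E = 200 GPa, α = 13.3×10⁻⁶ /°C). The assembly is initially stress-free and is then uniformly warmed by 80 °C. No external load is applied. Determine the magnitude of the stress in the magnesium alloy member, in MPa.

Equilibrium of a rigid end plate with no external load gives equal and opposite internal forces ±P in the two members. Since α_{magnesium alloy} > α_{nickel alloy}, heating drives the magnesium alloy into compression and the nickel alloy into tension.
Compatibility of the two members (thermal + elastic change equal): (α₁ − α₂)ΔT = P·[1/(A₁E₁) + 1/(A₂E₂)].
|α₁ − α₂|·ΔT = 13.4×10⁻⁶ × 80 = 0.001072.
1/(A₁E₁) + 1/(A₂E₂) = 1/(1325×44×10³) + 1/(1650×200×10³) = 2.018×10⁻⁸ N⁻¹.
P = 0.001072 / 2.018×10⁻⁸ = 53110 N = 53.11 kN.
σ_{magnesium alloy} = P/A₁ = 53110/1325 = 40.09 MPa, compressive.

σ ≈ 40.1 MPa (compressive)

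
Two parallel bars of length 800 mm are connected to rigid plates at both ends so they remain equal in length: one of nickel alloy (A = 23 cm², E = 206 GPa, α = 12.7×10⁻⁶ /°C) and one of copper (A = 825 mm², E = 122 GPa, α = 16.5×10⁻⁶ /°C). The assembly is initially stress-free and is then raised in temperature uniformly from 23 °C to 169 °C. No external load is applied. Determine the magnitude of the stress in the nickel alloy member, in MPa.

The copper has the larger α, so on heating it would change length more than the nickel alloy if both were free. The rigid plates force a common final length, so the copper is put into compression and the nickel alloy into tension, with equal and opposite forces P (no external load).
Setting the final lengths equal and cancelling L: (α₁ − α₂)ΔT = P/(A₁E₁) + P/(A₂E₂).
|α₁ − α₂|·ΔT = 3.8×10⁻⁶ × 146 = 0.0005548.
1/(A₁E₁) + 1/(A₂E₂) = 1/(2300×206×10³) + 1/(825×122×10³) = 1.205×10⁻⁸ N⁻¹.
So P = 0.0005548 / 1.205×10⁻⁸ = 46.06 kN.
σ_{nickel alloy} = P/A₁ = 46060/2300 = 20.02 MPa, tensile.

σ ≈ 20 MPa (tensile)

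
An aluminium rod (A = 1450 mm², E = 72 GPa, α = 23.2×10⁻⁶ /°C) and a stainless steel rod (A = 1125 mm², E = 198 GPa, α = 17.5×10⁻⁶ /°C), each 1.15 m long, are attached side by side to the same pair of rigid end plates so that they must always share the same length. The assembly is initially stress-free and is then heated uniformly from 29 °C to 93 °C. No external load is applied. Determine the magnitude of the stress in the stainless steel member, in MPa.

Both members must finish at the same length. With the larger α, the aluminium tends to over-expand; the plates restrain it, putting the aluminium in compression and the stainless steel in tension. With no external load the two internal forces are equal and opposite, magnitude P.
Setting the final lengths equal and cancelling L: (α₁ − α₂)ΔT = P/(A₁E₁) + P/(A₂E₂).
|α₁ − α₂|·ΔT = 5.7×10⁻⁶ × 64 = 0.0003648.
1/(A₁E₁) + 1/(A₂E₂) = 1/(1450×72×10³) + 1/(1125×198×10³) = 1.407×10⁻⁸ N⁻¹.
So P = 0.0003648 / 1.407×10⁻⁸ = 25.93 kN.
σ_{stainless steel} = P/A₂ = 25930/1125 = 23.05 MPa, tensile.

σ ≈ 23.1 MPa (tensile)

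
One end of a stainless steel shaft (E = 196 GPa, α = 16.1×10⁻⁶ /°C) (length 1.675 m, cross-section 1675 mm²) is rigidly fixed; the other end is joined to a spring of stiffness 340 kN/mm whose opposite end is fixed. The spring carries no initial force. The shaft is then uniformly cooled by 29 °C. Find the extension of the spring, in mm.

δ ≈ 0.286 mm

If the spring were absent the shaft would shorten by αΔT L = 16.1×10⁻⁶ × 29 × 1675 = 0.7821 mm.
Let P be the tensile force in the spring. The shaft extends elastically by PL/(AE) and the spring stretches by P/k; together these equal δ_free.
So P = δ_free / [L/(AE) + 1/k] = 0.7821 / [ 1675/(1675×196×10³) + 1/(340×10³) ].
P = 0.7821 / 8.043×10⁻⁶ = 97230 N.
Spring extension = P/k = 97230/(340×10³) = 0.286 mm.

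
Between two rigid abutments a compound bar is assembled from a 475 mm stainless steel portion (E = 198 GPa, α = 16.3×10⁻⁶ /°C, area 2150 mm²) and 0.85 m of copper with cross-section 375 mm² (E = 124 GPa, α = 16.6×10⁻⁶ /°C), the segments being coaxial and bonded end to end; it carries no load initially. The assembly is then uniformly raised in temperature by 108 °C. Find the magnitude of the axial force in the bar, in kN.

Free thermal expansion of the whole bar: Σ αᵢΔT Lᵢ = 16.3×10⁻⁶×108×475 + 16.6×10⁻⁶×108×850 = 2.36 mm.
The rigid supports impose zero overall length change; the single axial force P common to all segments must satisfy P Σ Lᵢ/(AᵢEᵢ) = δ_free.
Σ Lᵢ/(AᵢEᵢ) = 475/(2150×198×10³) + 850/(375×124×10³) = 1.94×10⁻⁵ mm/N.
So P = 2.36 / 1.94×10⁻⁵ = 121.7 kN, compressive.

P ≈ 122 kN (compressive)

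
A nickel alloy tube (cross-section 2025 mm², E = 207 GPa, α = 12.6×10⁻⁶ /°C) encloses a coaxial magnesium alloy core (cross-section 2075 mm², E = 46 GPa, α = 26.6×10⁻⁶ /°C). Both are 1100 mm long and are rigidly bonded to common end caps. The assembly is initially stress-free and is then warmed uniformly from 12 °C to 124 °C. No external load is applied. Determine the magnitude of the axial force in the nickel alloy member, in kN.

The magnesium alloy has the larger α, so on heating it would change length more than the nickel alloy if both were free. The rigid plates force a common final length, so the magnesium alloy is put into compression and the nickel alloy into tension, with equal and opposite forces P (no external load).
Setting the final lengths equal and cancelling L: (α₁ − α₂)ΔT = P/(A₁E₁) + P/(A₂E₂).
|α₁ − α₂|·ΔT = 14×10⁻⁶ × 112 = 0.001568.
1/(A₁E₁) + 1/(A₂E₂) = 1/(2025×207×10³) + 1/(2075×46×10³) = 1.286×10⁻⁸ N⁻¹.
So P = 0.001568 / 1.286×10⁻⁸ = 121.9 kN.

P ≈ 122 kN (tensile in the nickel alloy)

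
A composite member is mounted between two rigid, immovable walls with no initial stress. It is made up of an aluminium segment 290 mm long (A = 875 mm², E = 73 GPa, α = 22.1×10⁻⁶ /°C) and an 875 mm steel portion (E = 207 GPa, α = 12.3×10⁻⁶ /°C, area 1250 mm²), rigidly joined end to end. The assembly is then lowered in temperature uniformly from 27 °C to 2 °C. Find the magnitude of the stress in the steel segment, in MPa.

If the supports were absent, the total length change would be Σ αᵢΔT Lᵢ = 22.1×10⁻⁶×25×290 + 12.3×10⁻⁶×25×875 = 0.4293 mm.
The walls prevent any net length change, so an axial force P (same in every segment) develops. Compatibility: P · Σ Lᵢ/(AᵢEᵢ) = δ_free.
Σ Lᵢ/(AᵢEᵢ) = 290/(875×73×10³) + 875/(1250×207×10³) = 7.922×10⁻⁶ mm/N.
P = 0.4293 / 7.922×10⁻⁶ = 54190 N = 54.19 kN, tensile.
σ_{steel} = P / A = 54190 / 1250 = 43.35 MPa.

σ ≈ 43.4 MPa (tensile)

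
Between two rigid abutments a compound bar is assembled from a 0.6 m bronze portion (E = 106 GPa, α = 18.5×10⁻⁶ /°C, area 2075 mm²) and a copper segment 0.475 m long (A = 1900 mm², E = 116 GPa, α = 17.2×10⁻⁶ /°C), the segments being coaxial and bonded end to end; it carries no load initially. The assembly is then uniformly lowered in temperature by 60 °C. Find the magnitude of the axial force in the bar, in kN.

Free thermal contraction of the whole bar: Σ αᵢΔT Lᵢ = 18.5×10⁻⁶×60×600 + 17.2×10⁻⁶×60×475 = 1.156 mm.
The rigid supports impose zero overall length change; the single axial force P common to all segments must satisfy P Σ Lᵢ/(AᵢEᵢ) = δ_free.
The series flexibility is Σ Lᵢ/(AᵢEᵢ) = 600/(2075×106×10³) + 475/(1900×116×10³) = 4.883×10⁻⁶ mm/N.
So P = 1.156 / 4.883×10⁻⁶ = 236.8 kN, tensile.

P ≈ 237 kN (tensile)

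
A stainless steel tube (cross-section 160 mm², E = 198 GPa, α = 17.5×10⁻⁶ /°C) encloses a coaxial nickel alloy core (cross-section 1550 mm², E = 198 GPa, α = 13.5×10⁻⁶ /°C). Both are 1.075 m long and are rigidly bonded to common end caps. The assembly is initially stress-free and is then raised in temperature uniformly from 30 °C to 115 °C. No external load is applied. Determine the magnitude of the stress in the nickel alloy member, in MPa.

Both members must finish at the same length. With the larger α, the stainless steel tends to over-expand; the plates restrain it, putting the stainless steel in compression and the nickel alloy in tension. With no external load the two internal forces are equal and opposite, magnitude P.
Equating the net (thermal + elastic) strains gives |α₁ − α₂|·ΔT = P·[1/(A₁E₁) + 1/(A₂E₂)].
|α₁ − α₂|·ΔT = 4×10⁻⁶ × 85 = 0.00034.
1/(A₁E₁) + 1/(A₂E₂) = 1/(160×198×10³) + 1/(1550×198×10³) = 3.482×10⁻⁸ N⁻¹.
So P = 0.00034 / 3.482×10⁻⁸ = 9.763 kN.
σ_{nickel alloy} = P/A₂ = 9763/1550 = 6.299 MPa, tensile.

σ ≈ 6.3 MPa (tensile)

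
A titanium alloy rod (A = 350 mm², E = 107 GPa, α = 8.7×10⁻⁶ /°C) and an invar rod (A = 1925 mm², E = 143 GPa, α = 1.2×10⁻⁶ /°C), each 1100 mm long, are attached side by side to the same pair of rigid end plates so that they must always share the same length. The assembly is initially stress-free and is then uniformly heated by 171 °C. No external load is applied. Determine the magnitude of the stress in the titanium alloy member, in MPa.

σ ≈ 121 MPa (compressive)

Both members must finish at the same length. With the larger α, the titanium alloy tends to over-expand; the plates restrain it, putting the titanium alloy in compression and the invar in tension. With no external load the two internal forces are equal and opposite, magnitude P.
Setting the final lengths equal and cancelling L: (α₁ − α₂)ΔT = P/(A₁E₁) + P/(A₂E₂).
|α₁ − α₂|·ΔT = 7.5×10⁻⁶ × 171 = 0.001282.
1/(A₁E₁) + 1/(A₂E₂) = 1/(350×107×10³) + 1/(1925×143×10³) = 3.034×10⁻⁸ N⁻¹.
P = 0.001282 / 3.034×10⁻⁸ = 42280 N = 42.28 kN.
σ_{titanium alloy} = P/A₁ = 42280/350 = 120.8 MPa, compressive.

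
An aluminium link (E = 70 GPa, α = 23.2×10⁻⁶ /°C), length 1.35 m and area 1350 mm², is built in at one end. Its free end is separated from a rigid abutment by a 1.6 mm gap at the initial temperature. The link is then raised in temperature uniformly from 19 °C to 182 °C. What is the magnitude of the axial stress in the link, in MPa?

If the wall were absent the link would grow by αΔT L = 23.2×10⁻⁶ × 163 × 1350 = 5.105 mm.
This exceeds the 1.6 mm gap, so the wall pushes back. The portion of expansion that must be recovered elastically is δ_free − gap = 5.105 − 1.6 = 3.505 mm.
That suppressed elongation corresponds to σ = E·Δ/L = 70×10³ × 3.505/1350 = 181.7 MPa.

σ ≈ 182 MPa (compressive)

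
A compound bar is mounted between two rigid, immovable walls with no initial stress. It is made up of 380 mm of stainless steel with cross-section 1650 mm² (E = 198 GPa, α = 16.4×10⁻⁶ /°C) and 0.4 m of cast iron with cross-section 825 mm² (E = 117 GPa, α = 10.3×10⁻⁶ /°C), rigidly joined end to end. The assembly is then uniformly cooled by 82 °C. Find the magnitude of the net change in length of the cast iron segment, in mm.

Free thermal contraction of the whole bar: Σ αᵢΔT Lᵢ = 16.4×10⁻⁶×82×380 + 10.3×10⁻⁶×82×400 = 0.8489 mm.
The walls prevent any net length change, so an axial force P (same in every segment) develops. Compatibility: P · Σ Lᵢ/(AᵢEᵢ) = δ_free.
Σ Lᵢ/(AᵢEᵢ) = 380/(1650×198×10³) + 400/(825×117×10³) = 5.307×10⁻⁶ mm/N.
Hence P = δ_free / Σ(L/AE) = 0.8489/5.307×10⁻⁶ = 159.9 kN (tensile).
For the cast iron segment, free thermal change = 10.3×10⁻⁶×82×400 = 0.3378 mm and elastic change from P = 159900×400/(825×117×10³) = 0.6628 mm; these oppose, so the net change is 0.325 mm (segment lengthens).

|ΔL| ≈ 0.325 mm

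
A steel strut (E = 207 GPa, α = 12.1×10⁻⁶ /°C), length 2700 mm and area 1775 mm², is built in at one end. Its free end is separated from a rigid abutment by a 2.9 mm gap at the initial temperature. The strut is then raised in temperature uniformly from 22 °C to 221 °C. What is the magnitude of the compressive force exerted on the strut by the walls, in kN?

Free thermal elongation = αΔT L = 12.1×10⁻⁶ × 199 × 2700 = 6.501 mm.
After closing the 2.9 mm clearance, 6.501 − 2.9 = 3.601 mm of expansion remains to be suppressed by the wall.
That suppressed elongation corresponds to σ = E·Δ/L = 207×10³ × 3.601/2700 = 276.1 MPa.
Force on the wall = σA = 276.1 × 1775 mm² = 490.1 kN.

P ≈ 490 kN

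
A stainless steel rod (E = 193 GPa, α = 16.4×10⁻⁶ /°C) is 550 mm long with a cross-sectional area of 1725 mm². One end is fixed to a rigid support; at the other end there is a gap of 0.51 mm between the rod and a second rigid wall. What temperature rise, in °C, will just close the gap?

The gap closes when αΔT L = 0.51 mm, since the rod is still unstressed at that instant.
ΔT = 0.51 / (16.4×10⁻⁶ × 550) = 56.54 °C.

ΔT ≈ 56.5 °C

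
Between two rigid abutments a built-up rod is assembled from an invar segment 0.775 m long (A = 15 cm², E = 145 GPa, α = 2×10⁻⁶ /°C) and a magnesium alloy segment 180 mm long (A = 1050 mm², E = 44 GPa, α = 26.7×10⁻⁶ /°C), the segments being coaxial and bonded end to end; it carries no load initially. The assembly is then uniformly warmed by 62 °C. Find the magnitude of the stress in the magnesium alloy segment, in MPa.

σ ≈ 50.3 MPa (compressive)

With the walls removed the bar would change length by δ_free = Σ αᵢΔT Lᵢ = 2×10⁻⁶×62×775 + 26.7×10⁻⁶×62×180 = 0.3941 mm.
The walls prevent any net length change, so an axial force P (same in every segment) develops. Compatibility: P · Σ Lᵢ/(AᵢEᵢ) = δ_free.
The series flexibility is Σ Lᵢ/(AᵢEᵢ) = 775/(1500×145×10³) + 180/(1050×44×10³) = 7.459×10⁻⁶ mm/N.
P = 0.3941 / 7.459×10⁻⁶ = 52830 N = 52.83 kN, compressive.
σ_{magnesium alloy} = P / A = 52830 / 1050 = 50.31 MPa.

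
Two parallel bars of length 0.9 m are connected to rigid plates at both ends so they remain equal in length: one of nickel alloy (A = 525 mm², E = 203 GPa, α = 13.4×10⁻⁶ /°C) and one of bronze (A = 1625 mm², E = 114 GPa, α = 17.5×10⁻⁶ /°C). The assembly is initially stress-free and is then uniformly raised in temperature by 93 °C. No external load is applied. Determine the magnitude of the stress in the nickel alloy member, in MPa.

Equilibrium of a rigid end plate with no external load gives equal and opposite internal forces ±P in the two members. Since α_{bronze} > α_{nickel alloy}, heating drives the bronze into compression and the nickel alloy into tension.
Compatibility of the two members (thermal + elastic change equal): (α₁ − α₂)ΔT = P·[1/(A₁E₁) + 1/(A₂E₂)].
|α₁ − α₂|·ΔT = 4.1×10⁻⁶ × 93 = 0.0003813.
1/(A₁E₁) + 1/(A₂E₂) = 1/(525×203×10³) + 1/(1625×114×10³) = 1.478×10⁻⁸ N⁻¹.
P = 0.0003813 / 1.478×10⁻⁸ = 25800 N = 25.8 kN.
σ_{nickel alloy} = P/A₁ = 25800/525 = 49.14 MPa, tensile.

σ ≈ 49.1 MPa (tensile)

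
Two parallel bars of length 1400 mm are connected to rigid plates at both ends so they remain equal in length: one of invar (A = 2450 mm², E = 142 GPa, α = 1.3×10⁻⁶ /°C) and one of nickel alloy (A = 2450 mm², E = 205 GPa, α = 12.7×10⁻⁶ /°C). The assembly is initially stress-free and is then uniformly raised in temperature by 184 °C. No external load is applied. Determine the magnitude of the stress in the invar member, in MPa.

σ ≈ 176 MPa (tensile)

Both members must finish at the same length. With the larger α, the nickel alloy tends to over-expand; the plates restrain it, putting the nickel alloy in compression and the invar in tension. With no external load the two internal forces are equal and opposite, magnitude P.
Compatibility of the two members (thermal + elastic change equal): (α₁ − α₂)ΔT = P·[1/(A₁E₁) + 1/(A₂E₂)].
|α₁ − α₂|·ΔT = 11.4×10⁻⁶ × 184 = 0.002098.
1/(A₁E₁) + 1/(A₂E₂) = 1/(2450×142×10³) + 1/(2450×205×10³) = 4.865×10⁻⁹ N⁻¹.
So P = 0.002098 / 4.865×10⁻⁹ = 431.1 kN.
σ_{invar} = P/A₁ = 431100/2450 = 176 MPa, tensile.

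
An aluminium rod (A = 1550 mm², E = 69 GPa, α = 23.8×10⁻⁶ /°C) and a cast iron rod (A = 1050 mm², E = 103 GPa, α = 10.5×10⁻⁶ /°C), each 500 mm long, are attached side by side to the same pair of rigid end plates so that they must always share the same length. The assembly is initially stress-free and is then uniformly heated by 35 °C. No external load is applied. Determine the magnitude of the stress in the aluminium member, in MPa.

The aluminium has the larger α, so on heating it would change length more than the cast iron if both were free. The rigid plates force a common final length, so the aluminium is put into compression and the cast iron into tension, with equal and opposite forces P (no external load).
Setting the final lengths equal and cancelling L: (α₁ − α₂)ΔT = P/(A₁E₁) + P/(A₂E₂).
|α₁ − α₂|·ΔT = 13.3×10⁻⁶ × 35 = 0.0004655.
1/(A₁E₁) + 1/(A₂E₂) = 1/(1550×69×10³) + 1/(1050×103×10³) = 1.86×10⁻⁸ N⁻¹.
P = 0.0004655 / 1.86×10⁻⁸ = 25030 N = 25.03 kN.
σ_{aluminium} = P/A₁ = 25030/1550 = 16.15 MPa, compressive.

σ ≈ 16.1 MPa (compressive)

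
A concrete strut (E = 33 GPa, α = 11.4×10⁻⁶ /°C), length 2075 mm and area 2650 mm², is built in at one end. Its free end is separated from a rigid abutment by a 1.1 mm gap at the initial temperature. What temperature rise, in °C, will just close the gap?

The gap closes when αΔT L = 1.1 mm, since the strut is still unstressed at that instant.
ΔT = 1.1 / (11.4×10⁻⁶ × 2075) = 46.5 °C.

ΔT ≈ 46.5 °C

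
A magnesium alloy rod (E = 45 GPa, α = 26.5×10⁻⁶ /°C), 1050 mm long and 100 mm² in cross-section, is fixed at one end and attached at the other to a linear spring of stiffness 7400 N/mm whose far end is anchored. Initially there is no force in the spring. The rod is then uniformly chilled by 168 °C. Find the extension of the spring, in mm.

The unrestrained thermal change is αΔT L = 26.5×10⁻⁶ × 168 × 1050 = 4.675 mm.
With a force P in the spring, the elastic change of the rod is PL/(AE) and that of the spring is P/k; compatibility requires their sum to equal δ_free.
P [ L/(AE) + 1/k ] = δ_free → P [ 1050/(100×45×10³) + 1/(7400) ] = 4.675.
P = 4.675 / 0.0003685 = 12690 N.
Spring extension = P/k = 12690/(7400) = 1.714 mm.

δ ≈ 1.71 mm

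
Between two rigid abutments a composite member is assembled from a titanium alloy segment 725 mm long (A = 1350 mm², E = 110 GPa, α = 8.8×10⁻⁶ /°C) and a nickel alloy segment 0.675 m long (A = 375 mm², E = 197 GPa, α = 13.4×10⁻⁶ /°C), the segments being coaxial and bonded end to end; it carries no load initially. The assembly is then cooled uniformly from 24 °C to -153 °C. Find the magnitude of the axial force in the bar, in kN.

P ≈ 195 kN (tensile)

If the supports were absent, the total length change would be Σ αᵢΔT Lᵢ = 8.8×10⁻⁶×177×725 + 13.4×10⁻⁶×177×675 = 2.73 mm.
The walls prevent any net length change, so an axial force P (same in every segment) develops. Compatibility: P · Σ Lᵢ/(AᵢEᵢ) = δ_free.
The series flexibility is Σ Lᵢ/(AᵢEᵢ) = 725/(1350×110×10³) + 675/(375×197×10³) = 1.402×10⁻⁵ mm/N.
So P = 2.73 / 1.402×10⁻⁵ = 194.7 kN, tensile.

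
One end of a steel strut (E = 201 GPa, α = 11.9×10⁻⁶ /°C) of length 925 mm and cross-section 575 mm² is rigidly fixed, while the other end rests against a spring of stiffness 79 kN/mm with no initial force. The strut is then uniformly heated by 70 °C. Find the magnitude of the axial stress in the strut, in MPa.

σ ≈ 64.9 MPa (compressive)

The unrestrained thermal change is αΔT L = 11.9×10⁻⁶ × 70 × 925 = 0.7705 mm.
With a force P in the spring, the elastic change of the strut is PL/(AE) and that of the spring is P/k; compatibility requires their sum to equal δ_free.
So P = δ_free / [L/(AE) + 1/k] = 0.7705 / [ 925/(575×201×10³) + 1/(79×10³) ].
P = 0.7705 / 2.066×10⁻⁵ = 37290 N.
σ = P/A = 37290/575 = 64.86 MPa.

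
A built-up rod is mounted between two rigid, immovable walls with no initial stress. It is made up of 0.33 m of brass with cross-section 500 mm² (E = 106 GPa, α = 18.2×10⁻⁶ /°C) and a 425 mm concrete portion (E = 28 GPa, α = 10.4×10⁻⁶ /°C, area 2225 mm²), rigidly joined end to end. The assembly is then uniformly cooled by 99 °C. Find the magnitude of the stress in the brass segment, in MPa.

Free thermal contraction of the whole bar: Σ αᵢΔT Lᵢ = 18.2×10⁻⁶×99×330 + 10.4×10⁻⁶×99×425 = 1.032 mm.
The walls prevent any net length change, so an axial force P (same in every segment) develops. Compatibility: P · Σ Lᵢ/(AᵢEᵢ) = δ_free.
Σ Lᵢ/(AᵢEᵢ) = 330/(500×106×10³) + 425/(2225×28×10³) = 1.305×10⁻⁵ mm/N.
P = 1.032 / 1.305×10⁻⁵ = 79100 N = 79.1 kN, tensile.
σ_{brass} = P / A = 79100 / 500 = 158.2 MPa.

σ ≈ 158 MPa (tensile)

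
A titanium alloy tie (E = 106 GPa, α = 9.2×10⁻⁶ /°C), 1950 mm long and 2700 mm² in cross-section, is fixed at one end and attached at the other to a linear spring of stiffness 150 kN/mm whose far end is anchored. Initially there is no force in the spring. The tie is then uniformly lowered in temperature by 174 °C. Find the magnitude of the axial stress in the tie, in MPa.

Free thermal contraction: δ_free = αΔT L = 9.2×10⁻⁶ × 174 × 1950 = 3.122 mm.
With a force P in the spring, the elastic change of the tie is PL/(AE) and that of the spring is P/k; compatibility requires their sum to equal δ_free.
So P = δ_free / [L/(AE) + 1/k] = 3.122 / [ 1950/(2700×106×10³) + 1/(150×10³) ].
P = 3.122 / 1.348×10⁻⁵ = 231600 N.
σ = P/A = 231600/2700 = 85.77 MPa.

σ ≈ 85.8 MPa (tensile)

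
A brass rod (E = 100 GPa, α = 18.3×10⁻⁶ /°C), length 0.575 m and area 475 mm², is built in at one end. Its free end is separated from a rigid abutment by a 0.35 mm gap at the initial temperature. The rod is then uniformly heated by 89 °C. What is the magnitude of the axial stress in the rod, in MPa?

σ ≈ 102 MPa (compressive)

If the wall were absent the rod would grow by αΔT L = 18.3×10⁻⁶ × 89 × 575 = 0.9365 mm.
The gap closes (δ_free > 0.35 mm) and the wall then resists a further 0.9365 − 0.35 = 0.5865 mm of expansion.
Compatibility: PL/(AE) = 0.5865 mm, so σ = P/A = E × (0.5865/575) = 102 MPa.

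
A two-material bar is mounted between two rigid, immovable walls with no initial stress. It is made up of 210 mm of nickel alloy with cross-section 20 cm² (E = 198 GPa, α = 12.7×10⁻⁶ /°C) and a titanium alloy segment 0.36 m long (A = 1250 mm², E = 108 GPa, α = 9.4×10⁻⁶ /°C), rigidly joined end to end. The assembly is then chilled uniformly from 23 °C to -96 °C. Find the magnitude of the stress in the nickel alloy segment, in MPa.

σ ≈ 113 MPa (tensile)

With the walls removed the bar would change length by δ_free = Σ αᵢΔT Lᵢ = 12.7×10⁻⁶×119×210 + 9.4×10⁻⁶×119×360 = 0.7201 mm.
The walls prevent any net length change, so an axial force P (same in every segment) develops. Compatibility: P · Σ Lᵢ/(AᵢEᵢ) = δ_free.
The series flexibility is Σ Lᵢ/(AᵢEᵢ) = 210/(2000×198×10³) + 360/(1250×108×10³) = 3.197×10⁻⁶ mm/N.
P = 0.7201 / 3.197×10⁻⁶ = 225200 N = 225.2 kN, tensile.
σ_{nickel alloy} = P / A = 225200 / 2000 = 112.6 MPa.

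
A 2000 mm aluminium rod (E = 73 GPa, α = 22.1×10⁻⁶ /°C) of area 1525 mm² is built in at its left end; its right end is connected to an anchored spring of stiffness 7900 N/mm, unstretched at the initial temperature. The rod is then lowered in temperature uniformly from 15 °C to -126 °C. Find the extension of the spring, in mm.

δ ≈ 5.46 mm

The unrestrained thermal change is αΔT L = 22.1×10⁻⁶ × 141 × 2000 = 6.232 mm.
With a force P in the spring, the elastic change of the rod is PL/(AE) and that of the spring is P/k; compatibility requires their sum to equal δ_free.
So P = δ_free / [L/(AE) + 1/k] = 6.232 / [ 2000/(1525×73×10³) + 1/(7900) ].
P = 6.232 / 0.0001445 = 43120 N.
Spring extension = P/k = 43120/(7900) = 5.458 mm.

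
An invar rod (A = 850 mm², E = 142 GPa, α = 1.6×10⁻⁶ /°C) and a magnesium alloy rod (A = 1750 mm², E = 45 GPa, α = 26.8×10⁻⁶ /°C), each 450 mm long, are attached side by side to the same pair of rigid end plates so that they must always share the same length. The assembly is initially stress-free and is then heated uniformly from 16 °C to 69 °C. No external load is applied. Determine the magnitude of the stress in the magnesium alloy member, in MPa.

The magnesium alloy has the larger α, so on heating it would change length more than the invar if both were free. The rigid plates force a common final length, so the magnesium alloy is put into compression and the invar into tension, with equal and opposite forces P (no external load).
Compatibility of the two members (thermal + elastic change equal): (α₁ − α₂)ΔT = P·[1/(A₁E₁) + 1/(A₂E₂)].
|α₁ − α₂|·ΔT = 25.2×10⁻⁶ × 53 = 0.001336.
1/(A₁E₁) + 1/(A₂E₂) = 1/(850×142×10³) + 1/(1750×45×10³) = 2.098×10⁻⁸ N⁻¹.
So P = 0.001336 / 2.098×10⁻⁸ = 63.65 kN.
σ_{magnesium alloy} = P/A₂ = 63650/1750 = 36.37 MPa, compressive.

σ ≈ 36.4 MPa (compressive)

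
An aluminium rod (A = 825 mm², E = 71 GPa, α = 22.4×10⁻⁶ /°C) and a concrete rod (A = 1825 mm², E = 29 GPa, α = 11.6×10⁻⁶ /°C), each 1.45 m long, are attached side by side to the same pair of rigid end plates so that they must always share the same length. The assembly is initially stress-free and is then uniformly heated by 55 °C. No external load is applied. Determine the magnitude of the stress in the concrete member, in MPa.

σ ≈ 9.05 MPa (tensile)

Both members must finish at the same length. With the larger α, the aluminium tends to over-expand; the plates restrain it, putting the aluminium in compression and the concrete in tension. With no external load the two internal forces are equal and opposite, magnitude P.
Equating the net (thermal + elastic) strains gives |α₁ − α₂|·ΔT = P·[1/(A₁E₁) + 1/(A₂E₂)].
|α₁ − α₂|·ΔT = 10.8×10⁻⁶ × 55 = 0.000594.
1/(A₁E₁) + 1/(A₂E₂) = 1/(825×71×10³) + 1/(1825×29×10³) = 3.597×10⁻⁸ N⁻¹.
So P = 0.000594 / 3.597×10⁻⁸ = 16.52 kN.
σ_{concrete} = P/A₂ = 16520/1825 = 9.049 MPa, tensile.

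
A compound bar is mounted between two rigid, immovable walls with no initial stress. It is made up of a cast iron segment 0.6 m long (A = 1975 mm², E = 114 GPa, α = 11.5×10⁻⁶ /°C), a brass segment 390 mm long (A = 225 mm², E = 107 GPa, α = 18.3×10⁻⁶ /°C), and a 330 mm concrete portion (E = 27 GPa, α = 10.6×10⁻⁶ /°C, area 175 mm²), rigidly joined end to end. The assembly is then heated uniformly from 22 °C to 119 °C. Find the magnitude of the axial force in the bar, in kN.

With the walls removed the bar would change length by δ_free = Σ αᵢΔT Lᵢ = 11.5×10⁻⁶×97×600 + 18.3×10⁻⁶×97×390 + 10.6×10⁻⁶×97×330 = 1.701 mm.
The rigid supports impose zero overall length change; the single axial force P common to all segments must satisfy P Σ Lᵢ/(AᵢEᵢ) = δ_free.
Σ Lᵢ/(AᵢEᵢ) = 600/(1975×114×10³) + 390/(225×107×10³) + 330/(175×27×10³) = 8.871×10⁻⁵ mm/N.
Hence P = δ_free / Σ(L/AE) = 1.701/8.871×10⁻⁵ = 19.17 kN (compressive).

P ≈ 19.2 kN (compressive)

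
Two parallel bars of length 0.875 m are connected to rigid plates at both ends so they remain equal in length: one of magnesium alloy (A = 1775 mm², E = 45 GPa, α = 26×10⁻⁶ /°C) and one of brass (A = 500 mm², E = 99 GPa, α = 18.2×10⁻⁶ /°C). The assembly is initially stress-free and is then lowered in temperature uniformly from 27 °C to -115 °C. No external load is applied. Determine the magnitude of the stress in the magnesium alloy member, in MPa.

Both members must finish at the same length. With the larger α, the magnesium alloy tends to over-contract; the plates restrain it, putting the magnesium alloy in tension and the brass in compression. With no external load the two internal forces are equal and opposite, magnitude P.
Compatibility of the two members (thermal + elastic change equal): (α₁ − α₂)ΔT = P·[1/(A₁E₁) + 1/(A₂E₂)].
|α₁ − α₂|·ΔT = 7.8×10⁻⁶ × 142 = 0.001108.
1/(A₁E₁) + 1/(A₂E₂) = 1/(1775×45×10³) + 1/(500×99×10³) = 3.272×10⁻⁸ N⁻¹.
P = 0.001108 / 3.272×10⁻⁸ = 33850 N = 33.85 kN.
σ_{magnesium alloy} = P/A₁ = 33850/1775 = 19.07 MPa, tensile.

σ ≈ 19.1 MPa (tensile)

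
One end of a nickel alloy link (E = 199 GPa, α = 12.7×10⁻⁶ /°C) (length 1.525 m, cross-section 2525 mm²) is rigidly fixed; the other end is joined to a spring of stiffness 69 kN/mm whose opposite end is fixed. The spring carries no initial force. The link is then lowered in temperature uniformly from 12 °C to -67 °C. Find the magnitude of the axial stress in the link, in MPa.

Free thermal contraction: δ_free = αΔT L = 12.7×10⁻⁶ × 79 × 1525 = 1.53 mm.
Let P be the tensile force in the spring. The link extends elastically by PL/(AE) and the spring stretches by P/k; together these equal δ_free.
So P = δ_free / [L/(AE) + 1/k] = 1.53 / [ 1525/(2525×199×10³) + 1/(69×10³) ].
P = 1.53 / 1.753×10⁻⁵ = 87290 N.
σ = P/A = 87290/2525 = 34.57 MPa.

σ ≈ 34.6 MPa (tensile)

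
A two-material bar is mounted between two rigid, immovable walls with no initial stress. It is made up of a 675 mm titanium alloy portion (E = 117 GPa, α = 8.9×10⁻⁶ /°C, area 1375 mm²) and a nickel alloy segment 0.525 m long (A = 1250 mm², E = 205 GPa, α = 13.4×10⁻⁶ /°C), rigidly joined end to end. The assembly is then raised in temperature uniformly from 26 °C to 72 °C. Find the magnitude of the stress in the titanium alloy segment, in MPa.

Free thermal expansion of the whole bar: Σ αᵢΔT Lᵢ = 8.9×10⁻⁶×46×675 + 13.4×10⁻⁶×46×525 = 0.6 mm.
The walls prevent any net length change, so an axial force P (same in every segment) develops. Compatibility: P · Σ Lᵢ/(AᵢEᵢ) = δ_free.
Σ Lᵢ/(AᵢEᵢ) = 675/(1375×117×10³) + 525/(1250×205×10³) = 6.245×10⁻⁶ mm/N.
P = 0.6 / 6.245×10⁻⁶ = 96080 N = 96.08 kN, compressive.
σ_{titanium alloy} = P / A = 96080 / 1375 = 69.87 MPa.

σ ≈ 69.9 MPa (compressive)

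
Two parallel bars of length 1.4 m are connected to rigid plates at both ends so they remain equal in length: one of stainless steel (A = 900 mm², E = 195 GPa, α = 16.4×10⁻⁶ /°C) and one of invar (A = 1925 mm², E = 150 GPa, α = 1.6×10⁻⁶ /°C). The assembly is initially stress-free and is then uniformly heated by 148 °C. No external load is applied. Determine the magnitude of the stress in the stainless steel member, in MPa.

Equilibrium of a rigid end plate with no external load gives equal and opposite internal forces ±P in the two members. Since α_{stainless steel} > α_{invar}, heating drives the stainless steel into compression and the invar into tension.
Equating the net (thermal + elastic) strains gives |α₁ − α₂|·ΔT = P·[1/(A₁E₁) + 1/(A₂E₂)].
|α₁ − α₂|·ΔT = 14.8×10⁻⁶ × 148 = 0.00219.
1/(A₁E₁) + 1/(A₂E₂) = 1/(900×195×10³) + 1/(1925×150×10³) = 9.161×10⁻⁹ N⁻¹.
So P = 0.00219 / 9.161×10⁻⁹ = 239.1 kN.
σ_{stainless steel} = P/A₁ = 239100/900 = 265.7 MPa, compressive.

σ ≈ 266 MPa (compressive)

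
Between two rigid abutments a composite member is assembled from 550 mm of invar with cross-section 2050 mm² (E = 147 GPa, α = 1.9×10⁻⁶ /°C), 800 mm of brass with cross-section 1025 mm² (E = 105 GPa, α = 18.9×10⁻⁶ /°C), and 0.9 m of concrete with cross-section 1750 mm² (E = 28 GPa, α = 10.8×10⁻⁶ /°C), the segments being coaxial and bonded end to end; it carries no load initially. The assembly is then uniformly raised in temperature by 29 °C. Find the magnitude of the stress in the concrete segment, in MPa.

If the supports were absent, the total length change would be Σ αᵢΔT Lᵢ = 1.9×10⁻⁶×29×550 + 18.9×10⁻⁶×29×800 + 10.8×10⁻⁶×29×900 = 0.7507 mm.
Since the ends are fixed, an axial force P builds up, equal in every segment, with P · Σ Lᵢ/(AᵢEᵢ) = δ_free.
The series flexibility is Σ Lᵢ/(AᵢEᵢ) = 550/(2050×147×10³) + 800/(1025×105×10³) + 900/(1750×28×10³) = 2.763×10⁻⁵ mm/N.
P = 0.7507 / 2.763×10⁻⁵ = 27170 N = 27.17 kN, compressive.
σ_{concrete} = P / A = 27170 / 1750 = 15.53 MPa.

σ ≈ 15.5 MPa (compressive)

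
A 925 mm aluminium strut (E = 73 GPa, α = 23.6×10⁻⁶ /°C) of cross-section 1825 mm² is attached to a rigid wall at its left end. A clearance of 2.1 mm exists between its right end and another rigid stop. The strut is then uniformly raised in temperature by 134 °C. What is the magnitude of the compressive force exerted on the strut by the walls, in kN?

P ≈ 119 kN

If the wall were absent the strut would grow by αΔT L = 23.6×10⁻⁶ × 134 × 925 = 2.925 mm.
This exceeds the 2.1 mm gap, so the wall pushes back. The portion of expansion that must be recovered elastically is δ_free − gap = 2.925 − 2.1 = 0.8252 mm.
Compatibility: PL/(AE) = 0.8252 mm, so σ = P/A = E × (0.8252/925) = 65.13 MPa.
Force on the wall = σA = 65.13 × 1825 mm² = 118.9 kN.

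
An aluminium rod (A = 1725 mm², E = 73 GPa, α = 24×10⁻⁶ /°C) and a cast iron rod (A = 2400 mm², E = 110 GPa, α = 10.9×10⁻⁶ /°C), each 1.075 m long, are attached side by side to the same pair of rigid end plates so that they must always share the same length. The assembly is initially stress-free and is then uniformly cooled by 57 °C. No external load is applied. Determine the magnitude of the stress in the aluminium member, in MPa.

The aluminium has the larger α, so on cooling it would change length more than the cast iron if both were free. The rigid plates force a common final length, so the aluminium is put into tension and the cast iron into compression, with equal and opposite forces P (no external load).
Compatibility of the two members (thermal + elastic change equal): (α₁ − α₂)ΔT = P·[1/(A₁E₁) + 1/(A₂E₂)].
|α₁ − α₂|·ΔT = 13.1×10⁻⁶ × 57 = 0.0007467.
1/(A₁E₁) + 1/(A₂E₂) = 1/(1725×73×10³) + 1/(2400×110×10³) = 1.173×10⁻⁸ N⁻¹.
P = 0.0007467 / 1.173×10⁻⁸ = 63660 N = 63.66 kN.
σ_{aluminium} = P/A₁ = 63660/1725 = 36.91 MPa, tensile.

σ ≈ 36.9 MPa (tensile)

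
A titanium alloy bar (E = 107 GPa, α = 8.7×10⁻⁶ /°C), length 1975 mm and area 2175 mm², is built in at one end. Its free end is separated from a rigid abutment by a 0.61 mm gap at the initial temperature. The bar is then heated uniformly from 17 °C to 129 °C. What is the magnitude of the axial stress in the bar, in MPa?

σ ≈ 71.2 MPa (compressive)

Free thermal elongation = αΔT L = 8.7×10⁻⁶ × 112 × 1975 = 1.924 mm.
The gap closes (δ_free > 0.61 mm) and the wall then resists a further 1.924 − 0.61 = 1.314 mm of expansion.
So σ = E(δ_free − g)/L = 107×10³ × 1.314/1975 = 71.21 MPa.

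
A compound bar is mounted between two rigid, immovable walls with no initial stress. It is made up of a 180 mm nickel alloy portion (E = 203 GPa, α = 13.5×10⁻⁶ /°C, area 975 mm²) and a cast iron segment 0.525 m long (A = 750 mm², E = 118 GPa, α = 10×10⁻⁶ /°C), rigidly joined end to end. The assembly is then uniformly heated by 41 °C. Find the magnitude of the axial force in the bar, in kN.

P ≈ 46 kN (compressive)

Free thermal expansion of the whole bar: Σ αᵢΔT Lᵢ = 13.5×10⁻⁶×41×180 + 10×10⁻⁶×41×525 = 0.3149 mm.
Since the ends are fixed, an axial force P builds up, equal in every segment, with P · Σ Lᵢ/(AᵢEᵢ) = δ_free.
The series flexibility is Σ Lᵢ/(AᵢEᵢ) = 180/(975×203×10³) + 525/(750×118×10³) = 6.842×10⁻⁶ mm/N.
P = 0.3149 / 6.842×10⁻⁶ = 46020 N = 46.02 kN, compressive.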